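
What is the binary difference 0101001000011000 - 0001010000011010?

Method 1 - Direct subtraction (column by column from the right: bit − bit − borrow-in; if negative, add 2 and borrow 1 from the next column):
borrow: 0111101111111100
        0101001000011000
-       0001010000011010
------------------------
        0011110111111110

Method 2 - Add two's complement:
Two's complement of 0001010000011010: invert → 1110101111100101, add 1 → 1110101111100110
  0101001000011000
+ 1110101111100110
------------------
 10011110111111110  (end carry out of the top bit = 1)
Discarding the end carry: 0011110111111110
Decimal check:
  0101001000011000 = 16384 + 4096 + 512 + 16 + 8 = 21016
  0001010000011010 = 4096 + 1024 + 16 + 8 + 2 = 5146
  21016 - 5146 = 15870, and 0011110111111110 = 8192 + 4096 + 2048 + 1024 + 256 + 128 + 64 + 32 + 16 + 8 + 4 + 2 = 15870 ✓



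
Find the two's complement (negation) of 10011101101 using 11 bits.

Original (sign bit 1, negative): 10011101101
Step 1 - Invert all bits: 01100010010
Step 2 - Add 1: 01100010011
Verification: 10011101101 + 01100010011 = 100000000000; discarding the end carry (carry out of the top bit) leaves the 11-bit value 00000000000, as required for x + (-x)



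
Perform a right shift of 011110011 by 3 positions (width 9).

Original: 011110011 (decimal 243)
Shift right by 3 positions
Drop the 3 low bits; fill with zeros on the left
Result: 000011110 (decimal 30)
Equivalent: 243 >> 3 = 243 ÷ 2^3 = 30



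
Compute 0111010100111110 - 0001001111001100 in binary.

Method 1 - Direct subtraction (column by column from the right: bit − bit − borrow-in; if negative, add 2 and borrow 1 from the next column):
borrow: 0000011110000000
        0111010100111110
-       0001001111001100
------------------------
        0110000101110010

Method 2 - Add two's complement:
Two's complement of 0001001111001100: invert → 1110110000110011, add 1 → 1110110000110100
  0111010100111110
+ 1110110000110100
------------------
 10110000101110010  (end carry out of the top bit = 1)
Discarding the end carry: 0110000101110010
Decimal check:
  0111010100111110 = 16384 + 8192 + 4096 + 1024 + 256 + 32 + 16 + 8 + 4 + 2 = 30014
  0001001111001100 = 4096 + 512 + 256 + 128 + 64 + 8 + 4 = 5068
  30014 - 5068 = 24946, and 0110000101110010 = 16384 + 8192 + 256 + 64 + 32 + 16 + 2 = 24946 ✓



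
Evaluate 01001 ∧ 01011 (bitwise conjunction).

AND: 1 only when both bits are 1
  01001
& 01011
-------
  01001
Decimal: 9 & 11 = 9



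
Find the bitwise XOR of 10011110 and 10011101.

XOR: 1 when bits differ
  10011110
^ 10011101
----------
  00000011
Decimal: 158 ^ 157 = 3



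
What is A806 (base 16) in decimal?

Expand by place value (powers of 16):
Digit values: A = 10
A806 = 10 × 16^3 + 8 × 16^2 + 0 × 16^1 + 6 × 16^0
= 10 × 4096 + 8 × 256 + 0 × 16 + 6 × 1
= 40960 + 2048 + 0 + 6
= 43014



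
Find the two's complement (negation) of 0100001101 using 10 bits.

Original: 0100001101
Step 1 - Invert all bits: 1011110010
Step 2 - Add 1: 1011110011
Verification: 0100001101 + 1011110011 = 10000000000; discarding the end carry (carry out of the top bit) leaves the 10-bit value 0000000000, as required for x + (-x)



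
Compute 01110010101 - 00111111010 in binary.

Method 1 - Direct subtraction (column by column from the right: bit − bit − borrow-in; if negative, add 2 and borrow 1 from the next column):
borrow: 01111110100
        01110010101
-       00111111010
-------------------
        00110011011

Method 2 - Add two's complement:
Two's complement of 00111111010: invert → 11000000101, add 1 → 11000000110
  01110010101
+ 11000000110
-------------
 100110011011  (end carry out of the top bit = 1)
Discarding the end carry: 00110011011
Decimal check:
  01110010101 = 512 + 256 + 128 + 16 + 4 + 1 = 917
  00111111010 = 256 + 128 + 64 + 32 + 16 + 8 + 2 = 506
  917 - 506 = 411, and 00110011011 = 256 + 128 + 16 + 8 + 2 + 1 = 411 ✓



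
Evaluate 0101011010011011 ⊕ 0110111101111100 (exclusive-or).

XOR: 1 when bits differ
  0101011010011011
^ 0110111101111100
------------------
  0011100111100111
Decimal: 22171 ^ 28540 = 14823



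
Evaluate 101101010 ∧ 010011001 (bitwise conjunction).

AND: 1 only when both bits are 1
  101101010
& 010011001
-----------
  000001000
Decimal: 362 & 153 = 8



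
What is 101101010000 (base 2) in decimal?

Sum of powers of 2 for each 1-bit:
2^4 + 2^6 + 2^8 + 2^9 + 2^11
= 16 + 64 + 256 + 512 + 2048
= 2896



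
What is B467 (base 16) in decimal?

Expand by place value (powers of 16):
Digit values: B = 11
B467 = 11 × 16^3 + 4 × 16^2 + 6 × 16^1 + 7 × 16^0
= 11 × 4096 + 4 × 256 + 6 × 16 + 7 × 1
= 45056 + 1024 + 96 + 7
= 46183



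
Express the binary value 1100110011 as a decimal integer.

Sum of powers of 2 for each 1-bit:
2^0 + 2^1 + 2^4 + 2^5 + 2^8 + 2^9
= 1 + 2 + 16 + 32 + 256 + 512
= 819



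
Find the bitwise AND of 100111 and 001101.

AND: 1 only when both bits are 1
  100111
& 001101
--------
  000101
Decimal: 39 & 13 = 5



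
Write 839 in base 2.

Using repeated division by 2:
839 ÷ 2 = 419 remainder 1
419 ÷ 2 = 209 remainder 1
209 ÷ 2 = 104 remainder 1
104 ÷ 2 = 52 remainder 0
52 ÷ 2 = 26 remainder 0
26 ÷ 2 = 13 remainder 0
13 ÷ 2 = 6 remainder 1
6 ÷ 2 = 3 remainder 0
3 ÷ 2 = 1 remainder 1
1 ÷ 2 = 0 remainder 1
Reading remainders bottom to top: 1101000111



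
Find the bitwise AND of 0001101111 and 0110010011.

AND: 1 only when both bits are 1
  0001101111
& 0110010011
------------
  0000000011
Decimal: 111 & 403 = 3



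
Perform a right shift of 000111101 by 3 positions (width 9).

Original: 000111101 (decimal 61)
Shift right by 3 positions
Drop the 3 low bits; fill with zeros on the left
Result: 000000111 (decimal 7)
Equivalent: 61 >> 3 = 61 ÷ 2^3 = 7



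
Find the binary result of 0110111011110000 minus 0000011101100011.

Method 1 - Direct subtraction (column by column from the right: bit − bit − borrow-in; if negative, add 2 and borrow 1 from the next column):
borrow: 0000111000011110
        0110111011110000
-       0000011101100011
------------------------
        0110011110001101

Method 2 - Add two's complement:
Two's complement of 0000011101100011: invert → 1111100010011100, add 1 → 1111100010011101
  0110111011110000
+ 1111100010011101
------------------
 10110011110001101  (end carry out of the top bit = 1)
Discarding the end carry: 0110011110001101
Decimal check:
  0110111011110000 = 16384 + 8192 + 2048 + 1024 + 512 + 128 + 64 + 32 + 16 = 28400
  0000011101100011 = 1024 + 512 + 256 + 64 + 32 + 2 + 1 = 1891
  28400 - 1891 = 26509, and 0110011110001101 = 16384 + 8192 + 1024 + 512 + 256 + 128 + 8 + 4 + 1 = 26509 ✓



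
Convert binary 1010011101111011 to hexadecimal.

Group into 4-bit nibbles from right:
  1010 = A
  0111 = 7
  0111 = 7
  1011 = B
Result: A77B



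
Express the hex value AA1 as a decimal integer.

Expand by place value (powers of 16):
Digit values: A = 10
AA1 = 10 × 16^2 + 10 × 16^1 + 1 × 16^0
= 10 × 256 + 10 × 16 + 1 × 1
= 2560 + 160 + 1
= 2721



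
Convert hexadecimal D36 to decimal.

Expand by place value (powers of 16):
Digit values: D = 13
D36 = 13 × 16^2 + 3 × 16^1 + 6 × 16^0
= 13 × 256 + 3 × 16 + 6 × 1
= 3328 + 48 + 6
= 3382



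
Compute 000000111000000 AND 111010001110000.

AND: 1 only when both bits are 1
  000000111000000
& 111010001110000
-----------------
  000000001000000
Decimal: 448 & 29808 = 64



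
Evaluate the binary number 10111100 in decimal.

Sum of powers of 2 for each 1-bit:
2^2 + 2^3 + 2^4 + 2^5 + 2^7
= 4 + 8 + 16 + 32 + 128
= 188



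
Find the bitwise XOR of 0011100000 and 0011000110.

XOR: 1 when bits differ
  0011100000
^ 0011000110
------------
  0000100110
Decimal: 224 ^ 198 = 38



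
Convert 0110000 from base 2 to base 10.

Sum of powers of 2 for each 1-bit:
2^4 + 2^5
= 16 + 32
= 48



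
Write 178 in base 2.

Using repeated division by 2:
178 ÷ 2 = 89 remainder 0
89 ÷ 2 = 44 remainder 1
44 ÷ 2 = 22 remainder 0
22 ÷ 2 = 11 remainder 0
11 ÷ 2 = 5 remainder 1
5 ÷ 2 = 2 remainder 1
2 ÷ 2 = 1 remainder 0
1 ÷ 2 = 0 remainder 1
Reading remainders bottom to top: 10110010



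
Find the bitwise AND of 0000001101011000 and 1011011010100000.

AND: 1 only when both bits are 1
  0000001101011000
& 1011011010100000
------------------
  0000001000000000
Decimal: 856 & 46752 = 512



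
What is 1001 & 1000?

AND: 1 only when both bits are 1
  1001
& 1000
------
  1000
Decimal: 9 & 8 = 8



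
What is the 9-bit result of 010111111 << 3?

Original: 010111111 (decimal 191)
Shift left by 3 positions
Append 3 zeros on the right and drop the 3 high bits that overflow the 9-bit width
Result: 111111000 (decimal 504)
Equivalent: 191 << 3 = 191 × 2^3 = 1528, truncated to 9 bits = 504



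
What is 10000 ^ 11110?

XOR: 1 when bits differ
  10000
^ 11110
-------
  01110
Decimal: 16 ^ 30 = 14



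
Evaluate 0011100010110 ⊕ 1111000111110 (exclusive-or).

XOR: 1 when bits differ
  0011100010110
^ 1111000111110
---------------
  1100100101000
Decimal: 1814 ^ 7742 = 6440



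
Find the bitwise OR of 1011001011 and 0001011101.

OR: 1 when either bit is 1
  1011001011
| 0001011101
------------
  1011011111
Decimal: 715 | 93 = 735



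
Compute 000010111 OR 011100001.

OR: 1 when either bit is 1
  000010111
| 011100001
-----------
  011110111
Decimal: 23 | 225 = 247



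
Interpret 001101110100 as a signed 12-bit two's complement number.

Binary: 001101110100
Sign bit: 0 (non-negative)
Read directly as an unsigned value:
001101110100 = 512 + 256 + 64 + 32 + 16 + 4 = 884
Value: 884



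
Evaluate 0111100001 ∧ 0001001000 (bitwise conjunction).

AND: 1 only when both bits are 1
  0111100001
& 0001001000
------------
  0001000000
Decimal: 481 & 72 = 64



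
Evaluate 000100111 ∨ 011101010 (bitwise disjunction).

OR: 1 when either bit is 1
  000100111
| 011101010
-----------
  011101111
Decimal: 39 | 234 = 239



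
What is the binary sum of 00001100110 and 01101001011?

Add column by column from the right: bit + bit + carry-in; write the sum mod 2, carry 1 when the sum is 2 or 3.
carry:  00010011100
        00001100110
+       01101001011
-------------------
       001110110001
(the carry out of the leftmost column, 0, becomes the leading bit)
Decimal check:
  00001100110 = 64 + 32 + 4 + 2 = 102
  01101001011 = 512 + 256 + 64 + 8 + 2 + 1 = 843
  102 + 843 = 945, and 001110110001 = 512 + 256 + 128 + 32 + 16 + 1 = 945 ✓



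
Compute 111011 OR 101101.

OR: 1 when either bit is 1
  111011
| 101101
--------
  111111
Decimal: 59 | 45 = 63



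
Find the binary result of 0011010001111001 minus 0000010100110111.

Method 1 - Direct subtraction (column by column from the right: bit − bit − borrow-in; if negative, add 2 and borrow 1 from the next column):
borrow: 0001111000001100
        0011010001111001
-       0000010100110111
------------------------
        0010111101000010

Method 2 - Add two's complement:
Two's complement of 0000010100110111: invert → 1111101011001000, add 1 → 1111101011001001
  0011010001111001
+ 1111101011001001
------------------
 10010111101000010  (end carry out of the top bit = 1)
Discarding the end carry: 0010111101000010
Decimal check:
  0011010001111001 = 8192 + 4096 + 1024 + 64 + 32 + 16 + 8 + 1 = 13433
  0000010100110111 = 1024 + 256 + 32 + 16 + 4 + 2 + 1 = 1335
  13433 - 1335 = 12098, and 0010111101000010 = 8192 + 2048 + 1024 + 512 + 256 + 64 + 2 = 12098 ✓



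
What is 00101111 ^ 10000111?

XOR: 1 when bits differ
  00101111
^ 10000111
----------
  10101000
Decimal: 47 ^ 135 = 168



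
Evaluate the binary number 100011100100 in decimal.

Sum of powers of 2 for each 1-bit:
2^2 + 2^5 + 2^6 + 2^7 + 2^11
= 4 + 32 + 64 + 128 + 2048
= 2276



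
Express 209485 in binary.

Using repeated division by 2:
209485 ÷ 2 = 104742 remainder 1
104742 ÷ 2 = 52371 remainder 0
52371 ÷ 2 = 26185 remainder 1
26185 ÷ 2 = 13092 remainder 1
13092 ÷ 2 = 6546 remainder 0
6546 ÷ 2 = 3273 remainder 0
3273 ÷ 2 = 1636 remainder 1
1636 ÷ 2 = 818 remainder 0
818 ÷ 2 = 409 remainder 0
409 ÷ 2 = 204 remainder 1
204 ÷ 2 = 102 remainder 0
102 ÷ 2 = 51 remainder 0
51 ÷ 2 = 25 remainder 1
25 ÷ 2 = 12 remainder 1
12 ÷ 2 = 6 remainder 0
6 ÷ 2 = 3 remainder 0
3 ÷ 2 = 1 remainder 1
1 ÷ 2 = 0 remainder 1
Reading remainders bottom to top: 110011001001001101



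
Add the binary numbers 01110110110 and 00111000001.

Add column by column from the right: bit + bit + carry-in; write the sum mod 2, carry 1 when the sum is 2 or 3.
carry:  11100000000
        01110110110
+       00111000001
-------------------
       010101110111
(the carry out of the leftmost column, 0, becomes the leading bit)
Decimal check:
  01110110110 = 512 + 256 + 128 + 32 + 16 + 4 + 2 = 950
  00111000001 = 256 + 128 + 64 + 1 = 449
  950 + 449 = 1399, and 010101110111 = 1024 + 256 + 64 + 32 + 16 + 4 + 2 + 1 = 1399 ✓



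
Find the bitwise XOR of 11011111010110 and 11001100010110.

XOR: 1 when bits differ
  11011111010110
^ 11001100010110
----------------
  00010011000000
Decimal: 14294 ^ 13078 = 1216



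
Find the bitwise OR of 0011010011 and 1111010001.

OR: 1 when either bit is 1
  0011010011
| 1111010001
------------
  1111010011
Decimal: 211 | 977 = 979



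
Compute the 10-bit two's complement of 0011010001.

Original: 0011010001
Step 1 - Invert all bits: 1100101110
Step 2 - Add 1: 1100101111
Verification: 0011010001 + 1100101111 = 10000000000; discarding the end carry (carry out of the top bit) leaves the 10-bit value 0000000000, as required for x + (-x)



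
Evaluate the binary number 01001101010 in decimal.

Sum of powers of 2 for each 1-bit:
2^1 + 2^3 + 2^5 + 2^6 + 2^9
= 2 + 8 + 32 + 64 + 512
= 618



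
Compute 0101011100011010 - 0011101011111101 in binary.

Method 1 - Direct subtraction (column by column from the right: bit − bit − borrow-in; if negative, add 2 and borrow 1 from the next column):
borrow: 0111000111111010
        0101011100011010
-       0011101011111101
------------------------
        0001110000011101

Method 2 - Add two's complement:
Two's complement of 0011101011111101: invert → 1100010100000010, add 1 → 1100010100000011
  0101011100011010
+ 1100010100000011
------------------
 10001110000011101  (end carry out of the top bit = 1)
Discarding the end carry: 0001110000011101
Decimal check:
  0101011100011010 = 16384 + 4096 + 1024 + 512 + 256 + 16 + 8 + 2 = 22298
  0011101011111101 = 8192 + 4096 + 2048 + 512 + 128 + 64 + 32 + 16 + 8 + 4 + 1 = 15101
  22298 - 15101 = 7197, and 0001110000011101 = 4096 + 2048 + 1024 + 16 + 8 + 4 + 1 = 7197 ✓



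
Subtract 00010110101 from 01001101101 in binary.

Method 1 - Direct subtraction (column by column from the right: bit − bit − borrow-in; if negative, add 2 and borrow 1 from the next column):
borrow: 01101100000
        01001101101
-       00010110101
-------------------
        00110111000

Method 2 - Add two's complement:
Two's complement of 00010110101: invert → 11101001010, add 1 → 11101001011
  01001101101
+ 11101001011
-------------
 100110111000  (end carry out of the top bit = 1)
Discarding the end carry: 00110111000
Decimal check:
  01001101101 = 512 + 64 + 32 + 8 + 4 + 1 = 621
  00010110101 = 128 + 32 + 16 + 4 + 1 = 181
  621 - 181 = 440, and 00110111000 = 256 + 128 + 32 + 16 + 8 = 440 ✓



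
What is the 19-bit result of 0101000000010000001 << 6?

Original: 0101000000010000001 (decimal 163969)
Shift left by 6 positions
Append 6 zeros on the right and drop the 6 high bits that overflow the 19-bit width
Result: 0000010000001000000 (decimal 8256)
Equivalent: 163969 << 6 = 163969 × 2^6 = 10494016, truncated to 19 bits = 8256



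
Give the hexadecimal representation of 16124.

Using repeated division by 16 (digits 10–15 are A–F):
16124 ÷ 16 = 1007 remainder 12 (C)
1007 ÷ 16 = 62 remainder 15 (F)
62 ÷ 16 = 3 remainder 14 (E)
3 ÷ 16 = 0 remainder 3
Reading remainders bottom to top: 3EFC



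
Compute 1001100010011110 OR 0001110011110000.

OR: 1 when either bit is 1
  1001100010011110
| 0001110011110000
------------------
  1001110011111110
Decimal: 39070 | 7408 = 40190



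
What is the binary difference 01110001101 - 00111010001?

Method 1 - Direct subtraction (column by column from the right: bit − bit − borrow-in; if negative, add 2 and borrow 1 from the next column):
borrow: 01111100000
        01110001101
-       00111010001
-------------------
        00110111100

Method 2 - Add two's complement:
Two's complement of 00111010001: invert → 11000101110, add 1 → 11000101111
  01110001101
+ 11000101111
-------------
 100110111100  (end carry out of the top bit = 1)
Discarding the end carry: 00110111100
Decimal check:
  01110001101 = 512 + 256 + 128 + 8 + 4 + 1 = 909
  00111010001 = 256 + 128 + 64 + 16 + 1 = 465
  909 - 465 = 444, and 00110111100 = 256 + 128 + 32 + 16 + 8 + 4 = 444 ✓



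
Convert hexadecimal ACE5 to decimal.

Expand by place value (powers of 16):
Digit values: A = 10, C = 12, E = 14
ACE5 = 10 × 16^3 + 12 × 16^2 + 14 × 16^1 + 5 × 16^0
= 10 × 4096 + 12 × 256 + 14 × 16 + 5 × 1
= 40960 + 3072 + 224 + 5
= 44261



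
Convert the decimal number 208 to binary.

Using repeated division by 2:
208 ÷ 2 = 104 remainder 0
104 ÷ 2 = 52 remainder 0
52 ÷ 2 = 26 remainder 0
26 ÷ 2 = 13 remainder 0
13 ÷ 2 = 6 remainder 1
6 ÷ 2 = 3 remainder 0
3 ÷ 2 = 1 remainder 1
1 ÷ 2 = 0 remainder 1
Reading remainders bottom to top: 11010000



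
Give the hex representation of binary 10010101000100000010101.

Group into 4-bit nibbles from right:
  0100 = 4
  1010 = A
  1000 = 8
  1000 = 8
  0001 = 1
  0101 = 5
Result: 4A8815



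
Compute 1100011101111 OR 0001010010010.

OR: 1 when either bit is 1
  1100011101111
| 0001010010010
---------------
  1101011111111
Decimal: 6383 | 658 = 6911



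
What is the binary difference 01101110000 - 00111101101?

Method 1 - Direct subtraction (column by column from the right: bit − bit − borrow-in; if negative, add 2 and borrow 1 from the next column):
borrow: 01100011110
        01101110000
-       00111101101
-------------------
        00110000011

Method 2 - Add two's complement:
Two's complement of 00111101101: invert → 11000010010, add 1 → 11000010011
  01101110000
+ 11000010011
-------------
 100110000011  (end carry out of the top bit = 1)
Discarding the end carry: 00110000011
Decimal check:
  01101110000 = 512 + 256 + 64 + 32 + 16 = 880
  00111101101 = 256 + 128 + 64 + 32 + 8 + 4 + 1 = 493
  880 - 493 = 387, and 00110000011 = 256 + 128 + 2 + 1 = 387 ✓



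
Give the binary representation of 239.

Using repeated division by 2:
239 ÷ 2 = 119 remainder 1
119 ÷ 2 = 59 remainder 1
59 ÷ 2 = 29 remainder 1
29 ÷ 2 = 14 remainder 1
14 ÷ 2 = 7 remainder 0
7 ÷ 2 = 3 remainder 1
3 ÷ 2 = 1 remainder 1
1 ÷ 2 = 0 remainder 1
Reading remainders bottom to top: 11101111



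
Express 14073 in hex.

Using repeated division by 16 (digits 10–15 are A–F):
14073 ÷ 16 = 879 remainder 9
879 ÷ 16 = 54 remainder 15 (F)
54 ÷ 16 = 3 remainder 6
3 ÷ 16 = 0 remainder 3
Reading remainders bottom to top: 36F9



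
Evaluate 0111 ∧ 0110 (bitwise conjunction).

AND: 1 only when both bits are 1
  0111
& 0110
------
  0110
Decimal: 7 & 6 = 6



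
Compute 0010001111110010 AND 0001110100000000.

AND: 1 only when both bits are 1
  0010001111110010
& 0001110100000000
------------------
  0000000100000000
Decimal: 9202 & 7424 = 256



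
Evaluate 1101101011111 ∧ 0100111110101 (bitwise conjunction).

AND: 1 only when both bits are 1
  1101101011111
& 0100111110101
---------------
  0100101010101
Decimal: 7007 & 2549 = 2389



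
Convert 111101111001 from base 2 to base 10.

Sum of powers of 2 for each 1-bit:
2^0 + 2^3 + 2^4 + 2^5 + 2^6 + 2^8 + 2^9 + 2^10 + 2^11
= 1 + 8 + 16 + 32 + 64 + 256 + 512 + 1024 + 2048
= 3961



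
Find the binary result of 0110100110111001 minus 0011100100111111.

Method 1 - Direct subtraction (column by column from the right: bit − bit − borrow-in; if negative, add 2 and borrow 1 from the next column):
borrow: 0110000011111100
        0110100110111001
-       0011100100111111
------------------------
        0011000001111010

Method 2 - Add two's complement:
Two's complement of 0011100100111111: invert → 1100011011000000, add 1 → 1100011011000001
  0110100110111001
+ 1100011011000001
------------------
 10011000001111010  (end carry out of the top bit = 1)
Discarding the end carry: 0011000001111010
Decimal check:
  0110100110111001 = 16384 + 8192 + 2048 + 256 + 128 + 32 + 16 + 8 + 1 = 27065
  0011100100111111 = 8192 + 4096 + 2048 + 256 + 32 + 16 + 8 + 4 + 2 + 1 = 14655
  27065 - 14655 = 12410, and 0011000001111010 = 8192 + 4096 + 64 + 32 + 16 + 8 + 2 = 12410 ✓



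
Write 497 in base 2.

Using repeated division by 2:
497 ÷ 2 = 248 remainder 1
248 ÷ 2 = 124 remainder 0
124 ÷ 2 = 62 remainder 0
62 ÷ 2 = 31 remainder 0
31 ÷ 2 = 15 remainder 1
15 ÷ 2 = 7 remainder 1
7 ÷ 2 = 3 remainder 1
3 ÷ 2 = 1 remainder 1
1 ÷ 2 = 0 remainder 1
Reading remainders bottom to top: 111110001



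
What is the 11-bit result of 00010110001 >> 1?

Original: 00010110001 (decimal 177)
Shift right by 1 position
Drop the 1 low bit; fill with zero on the left
Result: 00001011000 (decimal 88)
Equivalent: 177 >> 1 = 177 ÷ 2^1 = 88



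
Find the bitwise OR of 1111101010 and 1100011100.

OR: 1 when either bit is 1
  1111101010
| 1100011100
------------
  1111111110
Decimal: 1002 | 796 = 1022



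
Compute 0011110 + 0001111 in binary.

Add column by column from the right: bit + bit + carry-in; write the sum mod 2, carry 1 when the sum is 2 or 3.
carry:  0111100
        0011110
+       0001111
---------------
       00101101
(the carry out of the leftmost column, 0, becomes the leading bit)
Decimal check:
  0011110 = 16 + 8 + 4 + 2 = 30
  0001111 = 8 + 4 + 2 + 1 = 15
  30 + 15 = 45, and 00101101 = 32 + 8 + 4 + 1 = 45 ✓



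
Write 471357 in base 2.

Using repeated division by 2:
471357 ÷ 2 = 235678 remainder 1
235678 ÷ 2 = 117839 remainder 0
117839 ÷ 2 = 58919 remainder 1
58919 ÷ 2 = 29459 remainder 1
29459 ÷ 2 = 14729 remainder 1
14729 ÷ 2 = 7364 remainder 1
7364 ÷ 2 = 3682 remainder 0
3682 ÷ 2 = 1841 remainder 0
1841 ÷ 2 = 920 remainder 1
920 ÷ 2 = 460 remainder 0
460 ÷ 2 = 230 remainder 0
230 ÷ 2 = 115 remainder 0
115 ÷ 2 = 57 remainder 1
57 ÷ 2 = 28 remainder 1
28 ÷ 2 = 14 remainder 0
14 ÷ 2 = 7 remainder 0
7 ÷ 2 = 3 remainder 1
3 ÷ 2 = 1 remainder 1
1 ÷ 2 = 0 remainder 1
Reading remainders bottom to top: 1110011000100111101



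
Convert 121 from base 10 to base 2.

Using repeated division by 2:
121 ÷ 2 = 60 remainder 1
60 ÷ 2 = 30 remainder 0
30 ÷ 2 = 15 remainder 0
15 ÷ 2 = 7 remainder 1
7 ÷ 2 = 3 remainder 1
3 ÷ 2 = 1 remainder 1
1 ÷ 2 = 0 remainder 1
Reading remainders bottom to top: 1111001



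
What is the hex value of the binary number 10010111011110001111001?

Group into 4-bit nibbles from right:
  0100 = 4
  1011 = B
  1011 = B
  1100 = C
  0111 = 7
  1001 = 9
Result: 4BBC79



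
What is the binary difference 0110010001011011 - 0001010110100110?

Method 1 - Direct subtraction (column by column from the right: bit − bit − borrow-in; if negative, add 2 and borrow 1 from the next column):
borrow: 0011111101001000
        0110010001011011
-       0001010110100110
------------------------
        0100111010110101

Method 2 - Add two's complement:
Two's complement of 0001010110100110: invert → 1110101001011001, add 1 → 1110101001011010
  0110010001011011
+ 1110101001011010
------------------
 10100111010110101  (end carry out of the top bit = 1)
Discarding the end carry: 0100111010110101
Decimal check:
  0110010001011011 = 16384 + 8192 + 1024 + 64 + 16 + 8 + 2 + 1 = 25691
  0001010110100110 = 4096 + 1024 + 256 + 128 + 32 + 4 + 2 = 5542
  25691 - 5542 = 20149, and 0100111010110101 = 16384 + 2048 + 1024 + 512 + 128 + 32 + 16 + 4 + 1 = 20149 ✓



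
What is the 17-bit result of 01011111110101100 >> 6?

Original: 01011111110101100 (decimal 49068)
Shift right by 6 positions
Drop the 6 low bits; fill with zeros on the left
Result: 00000001011111110 (decimal 766)
Equivalent: 49068 >> 6 = 49068 ÷ 2^6 = 766



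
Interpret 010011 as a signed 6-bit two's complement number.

Binary: 010011
Sign bit: 0 (non-negative)
Read directly as an unsigned value:
010011 = 16 + 2 + 1 = 19
Value: 19



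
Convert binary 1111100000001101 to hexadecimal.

Group into 4-bit nibbles from right:
  1111 = F
  1000 = 8
  0000 = 0
  1101 = D
Result: F80D



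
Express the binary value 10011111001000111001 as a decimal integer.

Sum of powers of 2 for each 1-bit:
2^0 + 2^3 + 2^4 + 2^5 + 2^9 + 2^12 + 2^13 + 2^14 + 2^15 + 2^16 + 2^19
= 1 + 8 + 16 + 32 + 512 + 4096 + 8192 + 16384 + 32768 + 65536 + 524288
= 651833



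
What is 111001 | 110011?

OR: 1 when either bit is 1
  111001
| 110011
--------
  111011
Decimal: 57 | 51 = 59



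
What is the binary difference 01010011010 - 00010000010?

Method 1 - Direct subtraction (column by column from the right: bit − bit − borrow-in; if negative, add 2 and borrow 1 from the next column):
borrow: 00000000000
        01010011010
-       00010000010
-------------------
        01000011000

Method 2 - Add two's complement:
Two's complement of 00010000010: invert → 11101111101, add 1 → 11101111110
  01010011010
+ 11101111110
-------------
 101000011000  (end carry out of the top bit = 1)
Discarding the end carry: 01000011000
Decimal check:
  01010011010 = 512 + 128 + 16 + 8 + 2 = 666
  00010000010 = 128 + 2 = 130
  666 - 130 = 536, and 01000011000 = 512 + 16 + 8 = 536 ✓



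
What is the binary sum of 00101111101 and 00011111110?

Add column by column from the right: bit + bit + carry-in; write the sum mod 2, carry 1 when the sum is 2 or 3.
carry:  01111111000
        00101111101
+       00011111110
-------------------
       001001111011
(the carry out of the leftmost column, 0, becomes the leading bit)
Decimal check:
  00101111101 = 256 + 64 + 32 + 16 + 8 + 4 + 1 = 381
  00011111110 = 128 + 64 + 32 + 16 + 8 + 4 + 2 = 254
  381 + 254 = 635, and 001001111011 = 512 + 64 + 32 + 16 + 8 + 2 + 1 = 635 ✓



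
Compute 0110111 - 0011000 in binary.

Method 1 - Direct subtraction (column by column from the right: bit − bit − borrow-in; if negative, add 2 and borrow 1 from the next column):
borrow: 0110000
        0110111
-       0011000
---------------
        0011111

Method 2 - Add two's complement:
Two's complement of 0011000: invert → 1100111, add 1 → 1101000
  0110111
+ 1101000
---------
 10011111  (end carry out of the top bit = 1)
Discarding the end carry: 0011111
Decimal check:
  0110111 = 32 + 16 + 4 + 2 + 1 = 55
  0011000 = 16 + 8 = 24
  55 - 24 = 31, and 0011111 = 16 + 8 + 4 + 2 + 1 = 31 ✓



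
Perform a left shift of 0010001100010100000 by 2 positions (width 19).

Original: 0010001100010100000 (decimal 71840)
Shift left by 2 positions
Append 2 zeros on the right
Result: 1000110001010000000 (decimal 287360)
Equivalent: 71840 << 2 = 71840 × 2^2 = 287360



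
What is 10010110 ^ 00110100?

XOR: 1 when bits differ
  10010110
^ 00110100
----------
  10100010
Decimal: 150 ^ 52 = 162



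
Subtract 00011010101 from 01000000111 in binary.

Method 1 - Direct subtraction (column by column from the right: bit − bit − borrow-in; if negative, add 2 and borrow 1 from the next column):
borrow: 01111100000
        01000000111
-       00011010101
-------------------
        00100110010

Method 2 - Add two's complement:
Two's complement of 00011010101: invert → 11100101010, add 1 → 11100101011
  01000000111
+ 11100101011
-------------
 100100110010  (end carry out of the top bit = 1)
Discarding the end carry: 00100110010
Decimal check:
  01000000111 = 512 + 4 + 2 + 1 = 519
  00011010101 = 128 + 64 + 16 + 4 + 1 = 213
  519 - 213 = 306, and 00100110010 = 256 + 32 + 16 + 2 = 306 ✓



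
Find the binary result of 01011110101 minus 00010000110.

Method 1 - Direct subtraction (column by column from the right: bit − bit − borrow-in; if negative, add 2 and borrow 1 from the next column):
borrow: 00000011100
        01011110101
-       00010000110
-------------------
        01001101111

Method 2 - Add two's complement:
Two's complement of 00010000110: invert → 11101111001, add 1 → 11101111010
  01011110101
+ 11101111010
-------------
 101001101111  (end carry out of the top bit = 1)
Discarding the end carry: 01001101111
Decimal check:
  01011110101 = 512 + 128 + 64 + 32 + 16 + 4 + 1 = 757
  00010000110 = 128 + 4 + 2 = 134
  757 - 134 = 623, and 01001101111 = 512 + 64 + 32 + 8 + 4 + 2 + 1 = 623 ✓



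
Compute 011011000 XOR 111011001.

XOR: 1 when bits differ
  011011000
^ 111011001
-----------
  100000001
Decimal: 216 ^ 473 = 257



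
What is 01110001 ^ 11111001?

XOR: 1 when bits differ
  01110001
^ 11111001
----------
  10001000
Decimal: 113 ^ 249 = 136



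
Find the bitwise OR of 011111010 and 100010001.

OR: 1 when either bit is 1
  011111010
| 100010001
-----------
  111111011
Decimal: 250 | 273 = 507



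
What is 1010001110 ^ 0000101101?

XOR: 1 when bits differ
  1010001110
^ 0000101101
------------
  1010100011
Decimal: 654 ^ 45 = 675



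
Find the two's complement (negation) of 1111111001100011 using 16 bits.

Original (sign bit 1, negative): 1111111001100011
Step 1 - Invert all bits: 0000000110011100
Step 2 - Add 1: 0000000110011101
Verification: 1111111001100011 + 0000000110011101 = 10000000000000000; discarding the end carry (carry out of the top bit) leaves the 16-bit value 0000000000000000, as required for x + (-x)



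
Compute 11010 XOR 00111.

XOR: 1 when bits differ
  11010
^ 00111
-------
  11101
Decimal: 26 ^ 7 = 29



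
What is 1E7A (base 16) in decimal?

Expand by place value (powers of 16):
Digit values: E = 14, A = 10
1E7A = 1 × 16^3 + 14 × 16^2 + 7 × 16^1 + 10 × 16^0
= 1 × 4096 + 14 × 256 + 7 × 16 + 10 × 1
= 4096 + 3584 + 112 + 10
= 7802



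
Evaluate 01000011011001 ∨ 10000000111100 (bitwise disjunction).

OR: 1 when either bit is 1
  01000011011001
| 10000000111100
----------------
  11000011111101
Decimal: 4313 | 8252 = 12541



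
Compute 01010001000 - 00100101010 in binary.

Method 1 - Direct subtraction (column by column from the right: bit − bit − borrow-in; if negative, add 2 and borrow 1 from the next column):
borrow: 01011111100
        01010001000
-       00100101010
-------------------
        00101011110

Method 2 - Add two's complement:
Two's complement of 00100101010: invert → 11011010101, add 1 → 11011010110
  01010001000
+ 11011010110
-------------
 100101011110  (end carry out of the top bit = 1)
Discarding the end carry: 00101011110
Decimal check:
  01010001000 = 512 + 128 + 8 = 648
  00100101010 = 256 + 32 + 8 + 2 = 298
  648 - 298 = 350, and 00101011110 = 256 + 64 + 16 + 8 + 4 + 2 = 350 ✓



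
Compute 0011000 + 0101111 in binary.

Add column by column from the right: bit + bit + carry-in; write the sum mod 2, carry 1 when the sum is 2 or 3.
carry:  1110000
        0011000
+       0101111
---------------
       01000111
(the carry out of the leftmost column, 0, becomes the leading bit)
Decimal check:
  0011000 = 16 + 8 = 24
  0101111 = 32 + 8 + 4 + 2 + 1 = 47
  24 + 47 = 71, and 01000111 = 64 + 4 + 2 + 1 = 71 ✓



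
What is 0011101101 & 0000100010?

AND: 1 only when both bits are 1
  0011101101
& 0000100010
------------
  0000100000
Decimal: 237 & 34 = 32



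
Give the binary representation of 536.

Using repeated division by 2:
536 ÷ 2 = 268 remainder 0
268 ÷ 2 = 134 remainder 0
134 ÷ 2 = 67 remainder 0
67 ÷ 2 = 33 remainder 1
33 ÷ 2 = 16 remainder 1
16 ÷ 2 = 8 remainder 0
8 ÷ 2 = 4 remainder 0
4 ÷ 2 = 2 remainder 0
2 ÷ 2 = 1 remainder 0
1 ÷ 2 = 0 remainder 1
Reading remainders bottom to top: 1000011000



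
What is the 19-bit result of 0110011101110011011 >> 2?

Original: 0110011101110011011 (decimal 211867)
Shift right by 2 positions
Drop the 2 low bits; fill with zeros on the left
Result: 0001100111011100110 (decimal 52966)
Equivalent: 211867 >> 2 = 211867 ÷ 2^2 = 52966



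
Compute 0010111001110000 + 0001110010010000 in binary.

Add column by column from the right: bit + bit + carry-in; write the sum mod 2, carry 1 when the sum is 2 or 3.
carry:  0111100111100000
        0010111001110000
+       0001110010010000
------------------------
       00100101100000000
(the carry out of the leftmost column, 0, becomes the leading bit)
Decimal check:
  0010111001110000 = 8192 + 2048 + 1024 + 512 + 64 + 32 + 16 = 11888
  0001110010010000 = 4096 + 2048 + 1024 + 128 + 16 = 7312
  11888 + 7312 = 19200, and 00100101100000000 = 16384 + 2048 + 512 + 256 = 19200 ✓



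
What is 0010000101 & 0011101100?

AND: 1 only when both bits are 1
  0010000101
& 0011101100
------------
  0010000100
Decimal: 133 & 236 = 132



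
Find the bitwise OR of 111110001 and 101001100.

OR: 1 when either bit is 1
  111110001
| 101001100
-----------
  111111101
Decimal: 497 | 332 = 509



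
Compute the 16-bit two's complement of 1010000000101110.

Original (sign bit 1, negative): 1010000000101110
Step 1 - Invert all bits: 0101111111010001
Step 2 - Add 1: 0101111111010010
Verification: 1010000000101110 + 0101111111010010 = 10000000000000000; discarding the end carry (carry out of the top bit) leaves the 16-bit value 0000000000000000, as required for x + (-x)



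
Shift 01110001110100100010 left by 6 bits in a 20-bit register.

Original: 01110001110100100010 (decimal 466210)
Shift left by 6 positions
Append 6 zeros on the right and drop the 6 high bits that overflow the 20-bit width
Result: 01110100100010000000 (decimal 477312)
Equivalent: 466210 << 6 = 466210 × 2^6 = 29837440, truncated to 20 bits = 477312



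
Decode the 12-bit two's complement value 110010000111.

Binary: 110010000111
Sign bit: 1 (negative)
Invert: 001101111000
Add 1:  001101111001
Magnitude: 001101111001 = 512 + 256 + 64 + 32 + 16 + 8 + 1 = 889
Value: -889



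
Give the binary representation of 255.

Using repeated division by 2:
255 ÷ 2 = 127 remainder 1
127 ÷ 2 = 63 remainder 1
63 ÷ 2 = 31 remainder 1
31 ÷ 2 = 15 remainder 1
15 ÷ 2 = 7 remainder 1
7 ÷ 2 = 3 remainder 1
3 ÷ 2 = 1 remainder 1
1 ÷ 2 = 0 remainder 1
Reading remainders bottom to top: 11111111



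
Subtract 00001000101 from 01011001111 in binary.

Method 1 - Direct subtraction (column by column from the right: bit − bit − borrow-in; if negative, add 2 and borrow 1 from the next column):
borrow: 00000000000
        01011001111
-       00001000101
-------------------
        01010001010

Method 2 - Add two's complement:
Two's complement of 00001000101: invert → 11110111010, add 1 → 11110111011
  01011001111
+ 11110111011
-------------
 101010001010  (end carry out of the top bit = 1)
Discarding the end carry: 01010001010
Decimal check:
  01011001111 = 512 + 128 + 64 + 8 + 4 + 2 + 1 = 719
  00001000101 = 64 + 4 + 1 = 69
  719 - 69 = 650, and 01010001010 = 512 + 128 + 8 + 2 = 650 ✓



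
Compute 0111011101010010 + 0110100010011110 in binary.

Add column by column from the right: bit + bit + carry-in; write the sum mod 2, carry 1 when the sum is 2 or 3.
carry:  1100000000111100
        0111011101010010
+       0110100010011110
------------------------
       01101111111110000
(the carry out of the leftmost column, 0, becomes the leading bit)
Decimal check:
  0111011101010010 = 16384 + 8192 + 4096 + 1024 + 512 + 256 + 64 + 16 + 2 = 30546
  0110100010011110 = 16384 + 8192 + 2048 + 128 + 16 + 8 + 4 + 2 = 26782
  30546 + 26782 = 57328, and 01101111111110000 = 32768 + 16384 + 4096 + 2048 + 1024 + 512 + 256 + 128 + 64 + 32 + 16 = 57328 ✓



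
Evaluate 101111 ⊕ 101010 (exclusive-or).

XOR: 1 when bits differ
  101111
^ 101010
--------
  000101
Decimal: 47 ^ 42 = 5



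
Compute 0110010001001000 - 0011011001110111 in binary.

Method 1 - Direct subtraction (column by column from the right: bit − bit − borrow-in; if negative, add 2 and borrow 1 from the next column):
borrow: 0111111111101110
        0110010001001000
-       0011011001110111
------------------------
        0010110111010001

Method 2 - Add two's complement:
Two's complement of 0011011001110111: invert → 1100100110001000, add 1 → 1100100110001001
  0110010001001000
+ 1100100110001001
------------------
 10010110111010001  (end carry out of the top bit = 1)
Discarding the end carry: 0010110111010001
Decimal check:
  0110010001001000 = 16384 + 8192 + 1024 + 64 + 8 = 25672
  0011011001110111 = 8192 + 4096 + 1024 + 512 + 64 + 32 + 16 + 4 + 2 + 1 = 13943
  25672 - 13943 = 11729, and 0010110111010001 = 8192 + 2048 + 1024 + 256 + 128 + 64 + 16 + 1 = 11729 ✓



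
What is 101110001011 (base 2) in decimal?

Sum of powers of 2 for each 1-bit:
2^0 + 2^1 + 2^3 + 2^7 + 2^8 + 2^9 + 2^11
= 1 + 2 + 8 + 128 + 256 + 512 + 2048
= 2955



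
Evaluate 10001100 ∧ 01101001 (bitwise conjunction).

AND: 1 only when both bits are 1
  10001100
& 01101001
----------
  00001000
Decimal: 140 & 105 = 8



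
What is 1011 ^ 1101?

XOR: 1 when bits differ
  1011
^ 1101
------
  0110
Decimal: 11 ^ 13 = 6



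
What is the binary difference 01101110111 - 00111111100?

Method 1 - Direct subtraction (column by column from the right: bit − bit − borrow-in; if negative, add 2 and borrow 1 from the next column):
borrow: 01111110000
        01101110111
-       00111111100
-------------------
        00101111011

Method 2 - Add two's complement:
Two's complement of 00111111100: invert → 11000000011, add 1 → 11000000100
  01101110111
+ 11000000100
-------------
 100101111011  (end carry out of the top bit = 1)
Discarding the end carry: 00101111011
Decimal check:
  01101110111 = 512 + 256 + 64 + 32 + 16 + 4 + 2 + 1 = 887
  00111111100 = 256 + 128 + 64 + 32 + 16 + 8 + 4 = 508
  887 - 508 = 379, and 00101111011 = 256 + 64 + 32 + 16 + 8 + 2 + 1 = 379 ✓



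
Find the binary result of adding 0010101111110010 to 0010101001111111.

Add column by column from the right: bit + bit + carry-in; write the sum mod 2, carry 1 when the sum is 2 or 3.
carry:  0101011111111100
        0010101111110010
+       0010101001111111
------------------------
       00101011001110001
(the carry out of the leftmost column, 0, becomes the leading bit)
Decimal check:
  0010101111110010 = 8192 + 2048 + 512 + 256 + 128 + 64 + 32 + 16 + 2 = 11250
  0010101001111111 = 8192 + 2048 + 512 + 64 + 32 + 16 + 8 + 4 + 2 + 1 = 10879
  11250 + 10879 = 22129, and 00101011001110001 = 16384 + 4096 + 1024 + 512 + 64 + 32 + 16 + 1 = 22129 ✓



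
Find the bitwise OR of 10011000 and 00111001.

OR: 1 when either bit is 1
  10011000
| 00111001
----------
  10111001
Decimal: 152 | 57 = 185



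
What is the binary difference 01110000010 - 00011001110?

Method 1 - Direct subtraction (column by column from the right: bit − bit − borrow-in; if negative, add 2 and borrow 1 from the next column):
borrow: 00111111000
        01110000010
-       00011001110
-------------------
        01010110100

Method 2 - Add two's complement:
Two's complement of 00011001110: invert → 11100110001, add 1 → 11100110010
  01110000010
+ 11100110010
-------------
 101010110100  (end carry out of the top bit = 1)
Discarding the end carry: 01010110100
Decimal check:
  01110000010 = 512 + 256 + 128 + 2 = 898
  00011001110 = 128 + 64 + 8 + 4 + 2 = 206
  898 - 206 = 692, and 01010110100 = 512 + 128 + 32 + 16 + 4 = 692 ✓



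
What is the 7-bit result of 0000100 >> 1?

Original: 0000100 (decimal 4)
Shift right by 1 position
Drop the 1 low bit; fill with zero on the left
Result: 0000010 (decimal 2)
Equivalent: 4 >> 1 = 4 ÷ 2^1 = 2



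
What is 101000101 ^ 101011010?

XOR: 1 when bits differ
  101000101
^ 101011010
-----------
  000011111
Decimal: 325 ^ 346 = 31

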